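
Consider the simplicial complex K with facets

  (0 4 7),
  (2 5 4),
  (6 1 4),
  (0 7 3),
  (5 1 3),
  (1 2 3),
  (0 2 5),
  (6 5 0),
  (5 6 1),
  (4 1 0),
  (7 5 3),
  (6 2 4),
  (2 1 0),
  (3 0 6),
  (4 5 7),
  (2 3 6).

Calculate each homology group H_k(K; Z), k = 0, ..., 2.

H_0 ≅ Z,  H_1 ≅ Z^2,  H_2 ≅ Z.

K has 8 vertices, 24 edges, 16 triangles.
rank ∂_0 = 0, rank ∂_1 = 7 ⇒ b_0 = 8 − 0 − 7 = 1; all invariant factors of ∂_1 are 1 so no torsion. So H_0 ≅ Z.
rank ∂_1 = 7, rank ∂_2 = 15 ⇒ b_1 = 24 − 7 − 15 = 2; all invariant factors of ∂_2 are 1 so no torsion. So H_1 ≅ Z^2.
rank ∂_2 = 15, rank ∂_3 = 0 ⇒ b_2 = 16 − 15 − 0 = 1. So H_2 ≅ Z.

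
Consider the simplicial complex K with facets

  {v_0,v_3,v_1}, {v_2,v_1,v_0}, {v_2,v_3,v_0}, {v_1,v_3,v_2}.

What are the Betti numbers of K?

Order the vertices as v_0 < v_1 < v_2 < v_3. Listing each simplex with vertices in this order, K has dimension 2 with simplices:

  0-simplices (4): [v_0], [v_1], [v_2], [v_3]
  1-simplices (6): [v_0,v_1], [v_0,v_2], [v_0,v_3], [v_1,v_2], [v_1,v_3], [v_2,v_3]
  2-simplices (4): [v_0,v_1,v_2], [v_0,v_1,v_3], [v_0,v_2,v_3], [v_1,v_2,v_3]

Hence C_0 ≅ Z^4, C_1 ≅ Z^6, C_2 ≅ Z^4.

The boundary map ∂_1: C_1 → C_0 maps an edge to its endpoints' difference, ∂[p,q] = q − p.
The 4×6 boundary matrix has rank 3 and Smith normal form diag(1,1,1).

∂_2: C_2 → C_1 sends each 2-simplex [p,q,r] to [q,r] − [p,r] + [p,q]. For instance
  ∂[v_0,v_1,v_3] = [v_1,v_3] − [v_0,v_3] + [v_0,v_1],
  ∂[v_0,v_2,v_3] = [v_2,v_3] − [v_0,v_3] + [v_0,v_2].
The resulting 6×4 matrix has rank 3, and its Smith normal form has invariant factors (1,1,1).

Reading off H_k = ker ∂_k / im ∂_{k+1}:

  H_0: rank C_0 − rank ∂_1 = 4 − 3 = 1, and the invariant factors of ∂_1 are all 1, so H_0 ≅ Z.
  H_1: rank ker ∂_1 − rank ∂_2 = (6 − 3) − 3 = 0, and the invariant factors of ∂_2 are all 1, so H_1 ≅ 0.
  H_2: rank ker ∂_2 − rank ∂_3 = (4 − 3) − 0 = 1, and there is no ∂_3, so H_2 ≅ Z.

As a check, the Euler characteristic is 4 − 6 + 4 = 2, which agrees with 1 − 0 + 1 = 2.
(K is a triangulation of the 2-sphere S^2.)

Hence the Betti numbers are b_0 = 1, b_1 = 0, b_2 = 1.

b_0 = 1, b_1 = 0, b_2 = 1.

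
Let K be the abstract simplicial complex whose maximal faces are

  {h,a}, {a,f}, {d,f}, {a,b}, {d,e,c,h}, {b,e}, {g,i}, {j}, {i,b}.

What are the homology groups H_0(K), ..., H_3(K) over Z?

H_0 ≅ Z^2,  H_1 ≅ Z^2,  H_2 = 0,  H_3 = 0.

Fix the vertex order a < b < c < d < e < f < g < h < i < j and write every simplex with vertices in increasing order. Then dim K = 3 and the simplices of K are:

  0-simplices (10): a, b, c, d, e, f, g, h, i, j
  1-simplices (13): ab, af, ah, be, bi, cd, ce, ch, de, df, dh, eh, gi
  2-simplices (4): cde, cdh, ceh, deh
  3-simplices (1): cdeh

so the chain groups are C_0 ≅ Z^10, C_1 ≅ Z^13, C_2 ≅ Z^4, C_3 ≅ Z^1.

Boundary ∂_1: C_1 → C_0 sends each edge [p,q] (with p < q) to q − p. For instance
  ∂be = e − b.
This gives a 10×13 integer matrix of rank 8; reducing to Smith normal form yields diagonal entries (1,1,1,1,1,1,1,1).

The boundary map ∂_2: C_2 → C_1 sends each 2-simplex [p,q,r] to [q,r] − [p,r] + [p,q]. For instance
  ∂cdh = dh − ch + cd,
  ∂ceh = eh − ch + ce.
The resulting 13×4 matrix has rank 3, and its Smith normal form has invariant factors (1,1,1).

The boundary map ∂_3: C_3 → C_2 sends each 3-simplex σ to the alternating sum Σ_i (−1)^i (σ with its i-th vertex removed). For instance
  ∂cdeh = deh − ceh + cdh − cde.
This gives a 4×1 integer matrix of rank 1; reducing to Smith normal form yields diagonal entries (1).

Reading off H_k = ker ∂_k / im ∂_{k+1}:

  H_0: rank C_0 − rank ∂_1 = 10 − 8 = 2, and the invariant factors of ∂_1 are all 1, so H_0 ≅ Z^2.
  H_1: rank ker ∂_1 − rank ∂_2 = (13 − 8) − 3 = 2, and the invariant factors of ∂_2 are all 1, so H_1 ≅ Z^2.
  H_2: rank ker ∂_2 − rank ∂_3 = (4 − 3) − 1 = 0, and the invariant factors of ∂_3 are all 1, so H_2 ≅ 0.
  H_3: rank ker ∂_3 − rank ∂_4 = (1 − 1) − 0 = 0, and there is no ∂_4, so H_3 ≅ 0.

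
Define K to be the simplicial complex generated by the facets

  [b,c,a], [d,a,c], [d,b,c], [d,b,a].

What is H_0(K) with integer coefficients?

H_0 = Z.

Take the total order a < b < c < d on the vertex set. Then K (dimension 2) consists of the simplices:

  0-simplices (4): a, b, c, d
  1-simplices (6): ab, ac, ad, bc, bd, cd
  2-simplices (4): abc, abd, acd, bcd

so the chain groups are C_0 ≅ Z^4, C_1 ≅ Z^6, C_2 ≅ Z^4.

∂_1: C_1 → C_0 sends each edge [p,q] (with p < q) to q − p. For instance
  ∂ac = c − a.
This gives a 4×6 integer matrix of rank 3; reducing to Smith normal form yields diagonal entries (1,1,1).

The boundary map ∂_2: C_2 → C_1 sends each 2-simplex [p,q,r] to [q,r] − [p,r] + [p,q]. For instance
  ∂abd = bd − ad + ab,
  ∂abc = bc − ac + ab.
The 6×4 boundary matrix has rank 3 and Smith normal form diag(1,1,1).

From H_k ≅ ker(∂_k) / im(∂_{k+1}) we obtain:

  H_0: rank C_0 − rank ∂_1 = 4 − 3 = 1, and the invariant factors of ∂_1 are all 1, so H_0 = Z.

(K is a triangulation of the 2-sphere S^2.)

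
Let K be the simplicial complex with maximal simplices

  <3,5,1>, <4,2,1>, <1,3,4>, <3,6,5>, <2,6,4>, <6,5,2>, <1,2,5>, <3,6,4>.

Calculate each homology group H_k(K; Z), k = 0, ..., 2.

Fix the vertex order 1 < 2 < 3 < 4 < 5 < 6 and write every simplex with vertices in increasing order. Then dim K = 2 and the simplices of K are:

  0-simplices (6): [1], [2], [3], [4], [5], [6]
  1-simplices (12): [1,2], [1,3], [1,4], [1,5], [2,4], [2,5], [2,6], [3,4], [3,5], [3,6], [4,6], [5,6]
  2-simplices (8): [1,2,4], [1,2,5], [1,3,4], [1,3,5], [2,4,6], [2,5,6], [3,4,6], [3,5,6]

giving chain groups C_0 ≅ Z^6, C_1 ≅ Z^12, C_2 ≅ Z^8.

The boundary map ∂_1: C_1 → C_0 is given by ∂[p,q] = [q] − [p].
As a 6×12 matrix over Z this has rank 5, with invariant factors (1,1,1,1,1).

The boundary map ∂_2: C_2 → C_1 maps a triangle to the signed sum of its edges. For instance
  ∂[2,4,6] = [4,6] − [2,6] + [2,4],
  ∂[3,4,6] = [4,6] − [3,6] + [3,4].
The 12×8 boundary matrix has rank 7 and Smith normal form diag(1,1,1,1,1,1,1).

Now H_k = ker ∂_k / im ∂_{k+1}, so:

  H_0: rank C_0 − rank ∂_1 = 6 − 5 = 1, and the invariant factors of ∂_1 are all 1, so H_0 = Z.
  H_1: rank ker ∂_1 − rank ∂_2 = (12 − 5) − 7 = 0, and the invariant factors of ∂_2 are all 1, so H_1 = 0.
  H_2: rank ker ∂_2 − rank ∂_3 = (8 − 7) − 0 = 1, and there is no ∂_3, so H_2 = Z.

H_0 = Z,  H_1 = 0,  H_2 = Z.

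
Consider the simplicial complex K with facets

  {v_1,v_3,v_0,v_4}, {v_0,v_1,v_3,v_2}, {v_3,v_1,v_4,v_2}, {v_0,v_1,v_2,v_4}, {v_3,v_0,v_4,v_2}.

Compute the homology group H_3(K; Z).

K has 5 vertices, 10 edges, 10 triangles, 5 3-simplices.
rank ∂_3 = 4, rank ∂_4 = 0 ⇒ b_3 = 5 − 4 − 0 = 1. So H_3 = Z.

H_3 ≅ Z.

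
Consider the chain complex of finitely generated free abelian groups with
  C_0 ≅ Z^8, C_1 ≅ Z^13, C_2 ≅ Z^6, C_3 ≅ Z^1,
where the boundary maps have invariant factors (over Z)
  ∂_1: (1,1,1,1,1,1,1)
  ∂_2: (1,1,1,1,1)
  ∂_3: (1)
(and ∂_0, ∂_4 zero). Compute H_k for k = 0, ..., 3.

H_0: b_0 = 8 − 0 − 7 = 1; torsion from ∂_1 factors > 1: none. So H_0 = Z.
H_1: b_1 = 13 − 7 − 5 = 1; torsion from ∂_2 factors > 1: none. So H_1 = Z.
H_2: b_2 = 6 − 5 − 1 = 0; torsion from ∂_3 factors > 1: none. So H_2 = 0.
H_3: b_3 = 1 − 1 − 0 = 0; torsion from ∂_4 factors > 1: none. So H_3 = 0.

H_0 = Z,  H_1 = Z,  H_2 = 0,  H_3 = 0.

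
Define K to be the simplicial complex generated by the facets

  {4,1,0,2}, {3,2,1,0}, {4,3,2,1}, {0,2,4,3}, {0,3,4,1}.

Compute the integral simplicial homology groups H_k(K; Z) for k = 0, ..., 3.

Take the total order 0 < 1 < 2 < 3 < 4 on the vertex set. Then K (dimension 3) consists of the simplices:

  0-simplices (5): [0], [1], [2], [3], [4]
  1-simplices (10): [0,1], [0,2], [0,3], [0,4], [1,2], [1,3], [1,4], [2,3], [2,4], [3,4]
  2-simplices (10): [0,1,2], [0,1,3], [0,1,4], [0,2,3], [0,2,4], [0,3,4], [1,2,3], [1,2,4], [1,3,4], [2,3,4]
  3-simplices (5): [0,1,2,3], [0,1,2,4], [0,1,3,4], [0,2,3,4], [1,2,3,4]

giving chain groups C_0 ≅ Z^5, C_1 ≅ Z^10, C_2 ≅ Z^10, C_3 ≅ Z^5.

∂_1: C_1 → C_0 maps an edge to its endpoints' difference, ∂[p,q] = q − p. For instance
  ∂[1,3] = [3] − [1].
The resulting 5×10 matrix has rank 4, and its Smith normal form has invariant factors (1,1,1,1).

The boundary map ∂_2: C_2 → C_1 acts by ∂[p,q,r] = [q,r] − [p,r] + [p,q]. For instance
  ∂[0,3,4] = [3,4] − [0,4] + [0,3],
  ∂[1,3,4] = [3,4] − [1,4] + [1,3].
This gives a 10×10 integer matrix of rank 6; reducing to Smith normal form yields diagonal entries (1,1,1,1,1,1).

Boundary ∂_3: C_3 → C_2 sends each 3-simplex σ to the alternating sum Σ_i (−1)^i (σ with its i-th vertex removed). For instance
  ∂[0,2,3,4] = [2,3,4] − [0,3,4] + [0,2,4] − [0,2,3],
  ∂[1,2,3,4] = [2,3,4] − [1,3,4] + [1,2,4] − [1,2,3].
The resulting 10×5 matrix has rank 4, and its Smith normal form has invariant factors (1,1,1,1).

Reading off H_k = ker ∂_k / im ∂_{k+1}:

  H_0: rank C_0 − rank ∂_1 = 5 − 4 = 1, and the invariant factors of ∂_1 are all 1, so H_0 = Z.
  H_1: rank ker ∂_1 − rank ∂_2 = (10 − 4) − 6 = 0, and the invariant factors of ∂_2 are all 1, so H_1 = 0.
  H_2: rank ker ∂_2 − rank ∂_3 = (10 − 6) − 4 = 0, and the invariant factors of ∂_3 are all 1, so H_2 = 0.
  H_3: rank ker ∂_3 − rank ∂_4 = (5 − 4) − 0 = 1, and there is no ∂_4, so H_3 = Z.

As a check, the Euler characteristic is 5 − 10 + 10 − 5 = 0, which agrees with 1 − 0 + 0 − 1 = 0.

H_0 ≅ Z,  H_1 = 0,  H_2 = 0,  H_3 ≅ Z.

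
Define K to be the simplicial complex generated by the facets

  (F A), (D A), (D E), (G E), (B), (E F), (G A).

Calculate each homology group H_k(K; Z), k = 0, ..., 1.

H_0 ≅ Z^2,  H_1 ≅ Z^2.

Take the total order A < B < D < E < F < G on the vertex set. Then K (dimension 1) consists of the simplices:

  0-simplices (6): A, B, D, E, F, G
  1-simplices (6): AD, AF, AG, DE, EF, EG

so the chain groups are C_0 ≅ Z^6, C_1 ≅ Z^6.

Boundary ∂_1: C_1 → C_0 is given by ∂[p,q] = [q] − [p].
The resulting 6×6 matrix has rank 4, and its Smith normal form has invariant factors (1,1,1,1).

Computing H_k = (kernel of ∂_k) / (image of ∂_{k+1}):

  H_0: rank C_0 − rank ∂_1 = 6 − 4 = 2, and the invariant factors of ∂_1 are all 1, so H_0 ≅ Z^2.
  H_1: rank ker ∂_1 − rank ∂_2 = (6 − 4) − 0 = 2, and there is no ∂_2, so H_1 ≅ Z^2.

As a check, the Euler characteristic is 6 − 6 = 0, which agrees with 2 − 2 = 0.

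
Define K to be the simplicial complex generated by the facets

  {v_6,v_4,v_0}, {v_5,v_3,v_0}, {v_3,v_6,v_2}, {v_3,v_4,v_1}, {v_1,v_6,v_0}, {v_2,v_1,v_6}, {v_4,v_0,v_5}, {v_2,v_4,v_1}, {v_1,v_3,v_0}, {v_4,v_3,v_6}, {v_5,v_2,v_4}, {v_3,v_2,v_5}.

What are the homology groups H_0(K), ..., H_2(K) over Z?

Take the total order v_0 < v_1 < v_2 < v_3 < v_4 < v_5 < v_6 on the vertex set. Then K (dimension 2) consists of the simplices:

  0-simplices (7): [v_0], [v_1], [v_2], [v_3], [v_4], [v_5], [v_6]
  1-simplices (18): (18 of them)
  2-simplices (12): (12 of them)

so the chain groups are C_0 ≅ Z^7, C_1 ≅ Z^18, C_2 ≅ Z^12.

Boundary ∂_1: C_1 → C_0 sends each edge [p,q] (with p < q) to q − p. For instance
  ∂[v_0,v_5] = [v_5] − [v_0].
As a 7×18 matrix over Z this has rank 6, with invariant factors (1,1,1,1,1,1).

The boundary map ∂_2: C_2 → C_1 maps a triangle to the signed sum of its edges. For instance
  ∂[v_2,v_3,v_6] = [v_3,v_6] − [v_2,v_6] + [v_2,v_3],
  ∂[v_1,v_3,v_4] = [v_3,v_4] − [v_1,v_4] + [v_1,v_3].
The 18×12 boundary matrix has rank 12 and Smith normal form diag(1,1,1,1,1,1,1,1,1,1,1,2).

Reading off H_k = ker ∂_k / im ∂_{k+1}:

  H_0: rank C_0 − rank ∂_1 = 7 − 6 = 1, and the invariant factors of ∂_1 are all 1, so H_0 = Z.
  H_1: rank ker ∂_1 − rank ∂_2 = (18 − 6) − 12 = 0, and ∂_2 has invariant factor 2 > 1, so H_1 = Z/2.
  H_2: rank ker ∂_2 − rank ∂_3 = (12 − 12) − 0 = 0, and there is no ∂_3, so H_2 = 0.

As a check, the Euler characteristic is 7 − 18 + 12 = 1, which agrees with 1 − 0 + 0 = 1.

H_0 ≅ Z,  H_1 ≅ Z/2,  H_2 = 0.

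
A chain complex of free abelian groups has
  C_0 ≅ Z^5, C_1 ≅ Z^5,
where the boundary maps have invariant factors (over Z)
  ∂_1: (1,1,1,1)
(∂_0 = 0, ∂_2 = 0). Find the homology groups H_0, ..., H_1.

H_0 ≅ Z,  H_1 ≅ Z.

H_0: b_0 = 5 − 0 − 4 = 1; torsion from ∂_1 factors > 1: none. So H_0 ≅ Z.
H_1: b_1 = 5 − 4 − 0 = 1; torsion from ∂_2 factors > 1: none. So H_1 ≅ Z.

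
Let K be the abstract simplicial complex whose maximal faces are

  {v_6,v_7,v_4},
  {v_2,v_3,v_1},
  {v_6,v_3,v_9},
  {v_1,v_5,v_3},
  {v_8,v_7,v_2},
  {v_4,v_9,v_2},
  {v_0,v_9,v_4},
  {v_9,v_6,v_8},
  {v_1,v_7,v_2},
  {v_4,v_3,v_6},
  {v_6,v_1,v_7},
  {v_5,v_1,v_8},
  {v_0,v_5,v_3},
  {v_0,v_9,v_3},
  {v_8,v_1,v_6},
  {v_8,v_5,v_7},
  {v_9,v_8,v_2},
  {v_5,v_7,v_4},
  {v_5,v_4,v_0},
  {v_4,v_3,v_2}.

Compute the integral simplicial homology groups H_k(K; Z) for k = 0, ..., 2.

H_0 = Z,  H_1 = Z ⊕ Z/2,  H_2 = 0.

K has 10 vertices, 30 edges, 20 triangles.
rank ∂_0 = 0, rank ∂_1 = 9 ⇒ b_0 = 10 − 0 − 9 = 1; all invariant factors of ∂_1 are 1 so no torsion. So H_0 ≅ Z.
rank ∂_1 = 9, rank ∂_2 = 20 ⇒ b_1 = 30 − 9 − 20 = 1; ∂_2 has invariant factor(s) [2] giving torsion. So H_1 ≅ Z ⊕ Z/2.
rank ∂_2 = 20, rank ∂_3 = 0 ⇒ b_2 = 20 − 20 − 0 = 0. So H_2 ≅ 0.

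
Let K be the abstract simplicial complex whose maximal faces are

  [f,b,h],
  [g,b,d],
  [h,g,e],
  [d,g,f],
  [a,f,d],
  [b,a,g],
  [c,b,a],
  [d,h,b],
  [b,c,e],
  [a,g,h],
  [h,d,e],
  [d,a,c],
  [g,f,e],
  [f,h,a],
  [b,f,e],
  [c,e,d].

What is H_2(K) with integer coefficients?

We work with the vertex ordering a < b < c < d < e < f < g < h. The simplices of K, each written with vertices in increasing order, are:

  0-simplices (8): a, b, c, d, e, f, g, h
  1-simplices (24): ab, ac, ad, af, ag, ah, bc, bd, be, bf, bg, bh, cd, ce, de, df, dg, dh, ef, eg, eh, fg, fh, gh
  2-simplices (16): abc, abg, acd, adf, afh, agh, bce, bdg, bdh, bef, bfh, cde, deh, dfg, efg, egh

giving chain groups C_0 ≅ Z^8, C_1 ≅ Z^24, C_2 ≅ Z^16.

The boundary map ∂_1: C_1 → C_0 maps an edge to its endpoints' difference, ∂[p,q] = q − p. For instance
  ∂bc = c − b.
This gives a 8×24 integer matrix of rank 7; reducing to Smith normal form yields diagonal entries (1,1,1,1,1,1,1).

∂_2: C_2 → C_1 acts by ∂[p,q,r] = [q,r] − [p,r] + [p,q]. For instance
  ∂efg = fg − eg + ef,
  ∂bdh = dh − bh + bd.
The 24×16 boundary matrix has rank 15 and Smith normal form diag(1,1,1,1,1,1,1,1,1,1,1,1,1,1,1).

From H_k ≅ ker(∂_k) / im(∂_{k+1}) we obtain:

  H_2: rank ker ∂_2 − rank ∂_3 = (16 − 15) − 0 = 1, and there is no ∂_3, so H_2 ≅ Z.

H_2 = Z.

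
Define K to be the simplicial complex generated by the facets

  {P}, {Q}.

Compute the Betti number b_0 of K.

Take the total order P < Q on the vertex set. Then K (dimension 0) consists of the simplices:

  0-simplices (2): P, Q

Hence C_0 ≅ Z^2.

Reading off H_k = ker ∂_k / im ∂_{k+1}:

  H_0: rank C_0 − rank ∂_1 = 2 − 0 = 2, and there is no ∂_1, so H_0 = Z^2.

(K is a triangulation of a set of 2 points.)

Hence the Betti numbers are b_0 = 2.

b_0 = 2.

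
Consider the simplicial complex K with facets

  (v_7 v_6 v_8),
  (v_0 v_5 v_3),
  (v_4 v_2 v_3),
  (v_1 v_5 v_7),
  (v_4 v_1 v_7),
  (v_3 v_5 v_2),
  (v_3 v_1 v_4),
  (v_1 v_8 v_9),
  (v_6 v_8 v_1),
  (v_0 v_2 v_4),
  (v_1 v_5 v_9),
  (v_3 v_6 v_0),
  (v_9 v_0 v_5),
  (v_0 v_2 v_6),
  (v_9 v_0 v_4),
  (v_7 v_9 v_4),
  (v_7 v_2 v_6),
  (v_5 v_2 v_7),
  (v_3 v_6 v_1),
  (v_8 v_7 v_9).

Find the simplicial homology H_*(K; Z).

H_0 ≅ Z,  H_1 ≅ Z ⊕ Z/2,  H_2 = 0.

Fix the vertex order v_0 < v_1 < v_2 < v_3 < v_4 < v_5 < v_6 < v_7 < v_8 < v_9 and write every simplex with vertices in increasing order. Then dim K = 2 and the simplices of K are:

  0-simplices (10): [v_0], [v_1], [v_2], [v_3], [v_4], [v_5], [v_6], [v_7], [v_8], [v_9]
  1-simplices (30): (30 of them)
  2-simplices (20): (20 of them)

Hence C_0 ≅ Z^10, C_1 ≅ Z^30, C_2 ≅ Z^20.

Boundary ∂_1: C_1 → C_0 is given by ∂[p,q] = [q] − [p].
As a 10×30 matrix over Z this has rank 9, with invariant factors (1,1,1,1,1,1,1,1,1).

Boundary ∂_2: C_2 → C_1 acts by ∂[p,q,r] = [q,r] − [p,r] + [p,q]. For instance
  ∂[v_0,v_3,v_6] = [v_3,v_6] − [v_0,v_6] + [v_0,v_3],
  ∂[v_6,v_7,v_8] = [v_7,v_8] − [v_6,v_8] + [v_6,v_7].
This gives a 30×20 integer matrix of rank 20; reducing to Smith normal form yields diagonal entries (1,1,1,1,1,1,1,1,1,1,1,1,1,1,1,1,1,1,1,2).

From H_k ≅ ker(∂_k) / im(∂_{k+1}) we obtain:

  H_0: rank C_0 − rank ∂_1 = 10 − 9 = 1, and the invariant factors of ∂_1 are all 1, so H_0 = Z.
  H_1: rank ker ∂_1 − rank ∂_2 = (30 − 9) − 20 = 1, and ∂_2 has invariant factor 2 > 1, so H_1 = Z ⊕ Z/2.
  H_2: rank ker ∂_2 − rank ∂_3 = (20 − 20) − 0 = 0, and there is no ∂_3, so H_2 = 0.

(K is a triangulation of the Klein bottle.)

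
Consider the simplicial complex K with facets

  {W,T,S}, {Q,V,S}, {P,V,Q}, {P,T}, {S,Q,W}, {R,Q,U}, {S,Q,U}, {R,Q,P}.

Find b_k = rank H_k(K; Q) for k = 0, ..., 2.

b_0 = 1, b_1 = 1, b_2 = 0.

Fix the vertex order P < Q < R < S < T < U < V < W and write every simplex with vertices in increasing order. Then dim K = 2 and the simplices of K are:

  0-simplices (8): P, Q, R, S, T, U, V, W
  1-simplices (15): PQ, PR, PT, PV, QR, QS, QU, QV, QW, RU, ST, SU, SV, SW, TW
  2-simplices (7): PQR, PQV, QRU, QSU, QSV, QSW, STW

Hence C_0 ≅ Z^8, C_1 ≅ Z^15, C_2 ≅ Z^7.

The boundary map ∂_1: C_1 → C_0 sends each edge [p,q] (with p < q) to q − p. For instance
  ∂QS = S − Q.
This gives a 8×15 integer matrix of rank 7; reducing to Smith normal form yields diagonal entries (1,1,1,1,1,1,1).

∂_2: C_2 → C_1 maps a triangle to the signed sum of its edges. For instance
  ∂STW = TW − SW + ST,
  ∂QSW = SW − QW + QS.
This gives a 15×7 integer matrix of rank 7; reducing to Smith normal form yields diagonal entries (1,1,1,1,1,1,1).

Computing H_k = (kernel of ∂_k) / (image of ∂_{k+1}):

  H_0: rank C_0 − rank ∂_1 = 8 − 7 = 1, and the invariant factors of ∂_1 are all 1, so H_0 ≅ Z.
  H_1: rank ker ∂_1 − rank ∂_2 = (15 − 7) − 7 = 1, and the invariant factors of ∂_2 are all 1, so H_1 ≅ Z.
  H_2: rank ker ∂_2 − rank ∂_3 = (7 − 7) − 0 = 0, and there is no ∂_3, so H_2 ≅ 0.

Hence the Betti numbers are b_0 = 1, b_1 = 1, b_2 = 0.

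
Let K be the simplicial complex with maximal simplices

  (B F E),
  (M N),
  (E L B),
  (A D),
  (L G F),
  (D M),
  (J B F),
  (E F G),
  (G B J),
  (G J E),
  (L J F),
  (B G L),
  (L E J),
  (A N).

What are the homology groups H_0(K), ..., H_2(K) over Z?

H_0 = Z^2,  H_1 = Z ⊕ Z/2Z,  H_2 = 0.

Take the total order A < B < D < E < F < G < J < L < M < N on the vertex set. Then K (dimension 2) consists of the simplices:

  0-simplices (10): A, B, D, E, F, G, J, L, M, N
  1-simplices (19): AD, AN, BE, BF, BG, BJ, BL, DM, EF, EG, EJ, EL, FG, FJ, FL, GJ, GL, JL, MN
  2-simplices (10): BEF, BEL, BFJ, BGJ, BGL, EFG, EGJ, EJL, FGL, FJL

so the chain groups are C_0 ≅ Z^10, C_1 ≅ Z^19, C_2 ≅ Z^10.

∂_1: C_1 → C_0 is given by ∂[p,q] = [q] − [p].
As a 10×19 matrix over Z this has rank 8, with invariant factors (1,1,1,1,1,1,1,1).

Boundary ∂_2: C_2 → C_1 sends each 2-simplex [p,q,r] to [q,r] − [p,r] + [p,q]. For instance
  ∂BEL = EL − BL + BE,
  ∂BEF = EF − BF + BE.
This gives a 19×10 integer matrix of rank 10; reducing to Smith normal form yields diagonal entries (1,1,1,1,1,1,1,1,1,2).

Reading off H_k = ker ∂_k / im ∂_{k+1}:

  H_0: rank C_0 − rank ∂_1 = 10 − 8 = 2, and the invariant factors of ∂_1 are all 1, so H_0 = Z^2.
  H_1: rank ker ∂_1 − rank ∂_2 = (19 − 8) − 10 = 1, and ∂_2 has invariant factor 2 > 1, so H_1 = Z ⊕ Z/2Z.
  H_2: rank ker ∂_2 − rank ∂_3 = (10 − 10) − 0 = 0, and there is no ∂_3, so H_2 = 0.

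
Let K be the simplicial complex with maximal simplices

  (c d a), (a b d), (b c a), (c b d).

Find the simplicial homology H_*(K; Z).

H_0 = Z,  H_1 = 0,  H_2 = Z.

Fix the vertex order a < b < c < d and write every simplex with vertices in increasing order. Then dim K = 2 and the simplices of K are:

  0-simplices (4): a, b, c, d
  1-simplices (6): ab, ac, ad, bc, bd, cd
  2-simplices (4): abc, abd, acd, bcd

so the chain groups are C_0 ≅ Z^4, C_1 ≅ Z^6, C_2 ≅ Z^4.

∂_1: C_1 → C_0 maps an edge to its endpoints' difference, ∂[p,q] = q − p. For instance
  ∂bc = c − b.
The 4×6 boundary matrix has rank 3 and Smith normal form diag(1,1,1).

The boundary map ∂_2: C_2 → C_1 sends each 2-simplex [p,q,r] to [q,r] − [p,r] + [p,q]. For instance
  ∂bcd = cd − bd + bc,
  ∂abc = bc − ac + ab.
The resulting 6×4 matrix has rank 3, and its Smith normal form has invariant factors (1,1,1).

Reading off H_k = ker ∂_k / im ∂_{k+1}:

  H_0: rank C_0 − rank ∂_1 = 4 − 3 = 1, and the invariant factors of ∂_1 are all 1, so H_0 = Z.
  H_1: rank ker ∂_1 − rank ∂_2 = (6 − 3) − 3 = 0, and the invariant factors of ∂_2 are all 1, so H_1 = 0.
  H_2: rank ker ∂_2 − rank ∂_3 = (4 − 3) − 0 = 1, and there is no ∂_3, so H_2 = Z.

As a check, the Euler characteristic is 4 − 6 + 4 = 2, which agrees with 1 − 0 + 1 = 2.
(K is a triangulation of the 2-sphere S^2.)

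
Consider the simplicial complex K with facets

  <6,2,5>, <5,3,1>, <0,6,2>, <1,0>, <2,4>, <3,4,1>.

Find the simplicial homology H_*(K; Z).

Fix the vertex order 0 < 1 < 2 < 3 < 4 < 5 < 6 and write every simplex with vertices in increasing order. Then dim K = 2 and the simplices of K are:

  0-simplices (7): [0], [1], [2], [3], [4], [5], [6]
  1-simplices (12): [0,1], [0,2], [0,6], [1,3], [1,4], [1,5], [2,4], [2,5], [2,6], [3,4], [3,5], [5,6]
  2-simplices (4): [0,2,6], [1,3,4], [1,3,5], [2,5,6]

giving chain groups C_0 ≅ Z^7, C_1 ≅ Z^12, C_2 ≅ Z^4.

The boundary map ∂_1: C_1 → C_0 sends each edge [p,q] (with p < q) to q − p. For instance
  ∂[2,6] = [6] − [2].
The resulting 7×12 matrix has rank 6, and its Smith normal form has invariant factors (1,1,1,1,1,1).

Boundary ∂_2: C_2 → C_1 sends each 2-simplex [p,q,r] to [q,r] − [p,r] + [p,q]. For instance
  ∂[2,5,6] = [5,6] − [2,6] + [2,5],
  ∂[0,2,6] = [2,6] − [0,6] + [0,2].
The resulting 12×4 matrix has rank 4, and its Smith normal form has invariant factors (1,1,1,1).

Now H_k = ker ∂_k / im ∂_{k+1}, so:

  H_0: rank C_0 − rank ∂_1 = 7 − 6 = 1, and the invariant factors of ∂_1 are all 1, so H_0 ≅ Z.
  H_1: rank ker ∂_1 − rank ∂_2 = (12 − 6) − 4 = 2, and the invariant factors of ∂_2 are all 1, so H_1 ≅ Z^2.
  H_2: rank ker ∂_2 − rank ∂_3 = (4 − 4) − 0 = 0, and there is no ∂_3, so H_2 ≅ 0.

As a check, the Euler characteristic is 7 − 12 + 4 = -1, which agrees with 1 − 2 + 0 = -1.

H_0 = Z,  H_1 = Z^2,  H_2 = 0.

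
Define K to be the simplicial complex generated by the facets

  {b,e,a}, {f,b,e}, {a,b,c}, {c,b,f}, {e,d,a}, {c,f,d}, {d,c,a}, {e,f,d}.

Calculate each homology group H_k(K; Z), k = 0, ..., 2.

H_0 = Z,  H_1 = 0,  H_2 = Z.

Order the vertices as a < b < c < d < e < f. Listing each simplex with vertices in this order, K has dimension 2 with simplices:

  0-simplices (6): a, b, c, d, e, f
  1-simplices (12): ab, ac, ad, ae, bc, be, bf, cd, cf, de, df, ef
  2-simplices (8): abc, abe, acd, ade, bcf, bef, cdf, def

Hence C_0 ≅ Z^6, C_1 ≅ Z^12, C_2 ≅ Z^8.

Boundary ∂_1: C_1 → C_0 is given by ∂[p,q] = [q] − [p]. For instance
  ∂ad = d − a.
As a 6×12 matrix over Z this has rank 5, with invariant factors (1,1,1,1,1).

The boundary map ∂_2: C_2 → C_1 maps a triangle to the signed sum of its edges. For instance
  ∂bcf = cf − bf + bc,
  ∂cdf = df − cf + cd.
As a 12×8 matrix over Z this has rank 7, with invariant factors (1,1,1,1,1,1,1).

From H_k ≅ ker(∂_k) / im(∂_{k+1}) we obtain:

  H_0: rank C_0 − rank ∂_1 = 6 − 5 = 1, and the invariant factors of ∂_1 are all 1, so H_0 ≅ Z.
  H_1: rank ker ∂_1 − rank ∂_2 = (12 − 5) − 7 = 0, and the invariant factors of ∂_2 are all 1, so H_1 ≅ 0.
  H_2: rank ker ∂_2 − rank ∂_3 = (8 − 7) − 0 = 1, and there is no ∂_3, so H_2 ≅ Z.

As a check, the Euler characteristic is 6 − 12 + 8 = 2, which agrees with 1 − 0 + 1 = 2.
(K is a triangulation of the 2-sphere S^2.)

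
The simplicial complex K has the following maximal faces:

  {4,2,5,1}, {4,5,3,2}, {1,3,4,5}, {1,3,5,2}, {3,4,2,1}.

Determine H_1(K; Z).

H_1 = 0.

Order the vertices as 1 < 2 < 3 < 4 < 5. Listing each simplex with vertices in this order, K has dimension 3 with simplices:

  0-simplices (5): [1], [2], [3], [4], [5]
  1-simplices (10): [1,2], [1,3], [1,4], [1,5], [2,3], [2,4], [2,5], [3,4], [3,5], [4,5]
  2-simplices (10): [1,2,3], [1,2,4], [1,2,5], [1,3,4], [1,3,5], [1,4,5], [2,3,4], [2,3,5], [2,4,5], [3,4,5]
  3-simplices (5): [1,2,3,4], [1,2,3,5], [1,2,4,5], [1,3,4,5], [2,3,4,5]

so the chain groups are C_0 ≅ Z^5, C_1 ≅ Z^10, C_2 ≅ Z^10, C_3 ≅ Z^5.

Boundary ∂_1: C_1 → C_0 is given by ∂[p,q] = [q] − [p]. For instance
  ∂[4,5] = [5] − [4].
This gives a 5×10 integer matrix of rank 4; reducing to Smith normal form yields diagonal entries (1,1,1,1).

The boundary map ∂_2: C_2 → C_1 maps a triangle to the signed sum of its edges. For instance
  ∂[1,2,5] = [2,5] − [1,5] + [1,2],
  ∂[2,3,5] = [3,5] − [2,5] + [2,3].
The resulting 10×10 matrix has rank 6, and its Smith normal form has invariant factors (1,1,1,1,1,1).

Boundary ∂_3: C_3 → C_2 sends each 3-simplex σ to the alternating sum Σ_i (−1)^i (σ with its i-th vertex removed). For instance
  ∂[1,2,4,5] = [2,4,5] − [1,4,5] + [1,2,5] − [1,2,4],
  ∂[1,3,4,5] = [3,4,5] − [1,4,5] + [1,3,5] − [1,3,4].
As a 10×5 matrix over Z this has rank 4, with invariant factors (1,1,1,1).

Now H_k = ker ∂_k / im ∂_{k+1}, so:

  H_1: rank ker ∂_1 − rank ∂_2 = (10 − 4) − 6 = 0, and the invariant factors of ∂_2 are all 1, so H_1 = 0.

(K is a triangulation of the 3-sphere S^3.)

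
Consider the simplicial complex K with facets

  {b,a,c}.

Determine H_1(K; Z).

H_1 = 0.

Fix the vertex order a < b < c and write every simplex with vertices in increasing order. Then dim K = 2 and the simplices of K are:

  0-simplices (3): a, b, c
  1-simplices (3): ab, ac, bc
  2-simplices (1): abc

Hence C_0 ≅ Z^3, C_1 ≅ Z^3, C_2 ≅ Z^1.

The boundary map ∂_1: C_1 → C_0 sends each edge [p,q] (with p < q) to q − p. For instance
  ∂ac = c − a.
The 3×3 boundary matrix has rank 2 and Smith normal form diag(1,1).

∂_2: C_2 → C_1 sends each 2-simplex [p,q,r] to [q,r] − [p,r] + [p,q]. For instance
  ∂abc = bc − ac + ab.
The 3×1 boundary matrix has rank 1 and Smith normal form diag(1).

From H_k ≅ ker(∂_k) / im(∂_{k+1}) we obtain:

  H_1: rank ker ∂_1 − rank ∂_2 = (3 − 2) − 1 = 0, and the invariant factors of ∂_2 are all 1, so H_1 ≅ 0.

(K is a triangulation of the 2-simplex.)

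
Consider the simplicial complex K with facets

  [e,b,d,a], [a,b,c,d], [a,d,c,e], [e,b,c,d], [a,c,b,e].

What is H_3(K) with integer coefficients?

H_3 ≅ Z.

Fix the vertex order a < b < c < d < e and write every simplex with vertices in increasing order. Then dim K = 3 and the simplices of K are:

  0-simplices (5): a, b, c, d, e
  1-simplices (10): ab, ac, ad, ae, bc, bd, be, cd, ce, de
  2-simplices (10): abc, abd, abe, acd, ace, ade, bcd, bce, bde, cde
  3-simplices (5): abcd, abce, abde, acde, bcde

so the chain groups are C_0 ≅ Z^5, C_1 ≅ Z^10, C_2 ≅ Z^10, C_3 ≅ Z^5.

∂_1: C_1 → C_0 maps an edge to its endpoints' difference, ∂[p,q] = q − p. For instance
  ∂ce = e − c.
The 5×10 boundary matrix has rank 4 and Smith normal form diag(1,1,1,1).

Boundary ∂_2: C_2 → C_1 sends each 2-simplex [p,q,r] to [q,r] − [p,r] + [p,q]. For instance
  ∂bcd = cd − bd + bc,
  ∂abc = bc − ac + ab.
The resulting 10×10 matrix has rank 6, and its Smith normal form has invariant factors (1,1,1,1,1,1).

∂_3: C_3 → C_2 sends each 3-simplex σ to the alternating sum Σ_i (−1)^i (σ with its i-th vertex removed). For instance
  ∂acde = cde − ade + ace − acd,
  ∂abce = bce − ace + abe − abc.
This gives a 10×5 integer matrix of rank 4; reducing to Smith normal form yields diagonal entries (1,1,1,1).

Now H_k = ker ∂_k / im ∂_{k+1}, so:

  H_3: rank ker ∂_3 − rank ∂_4 = (5 − 4) − 0 = 1, and there is no ∂_4, so H_3 = Z.

(K is a triangulation of the 3-sphere S^3.)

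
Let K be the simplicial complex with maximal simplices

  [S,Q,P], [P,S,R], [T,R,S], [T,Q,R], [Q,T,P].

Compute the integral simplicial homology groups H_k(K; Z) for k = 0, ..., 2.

H_0 = Z,  H_1 = Z,  H_2 = 0.

Order the vertices as P < Q < R < S < T. Listing each simplex with vertices in this order, K has dimension 2 with simplices:

  0-simplices (5): P, Q, R, S, T
  1-simplices (10): PQ, PR, PS, PT, QR, QS, QT, RS, RT, ST
  2-simplices (5): PQS, PQT, PRS, QRT, RST

so the chain groups are C_0 ≅ Z^5, C_1 ≅ Z^10, C_2 ≅ Z^5.

The boundary map ∂_1: C_1 → C_0 is given by ∂[p,q] = [q] − [p]. For instance
  ∂PS = S − P.
As a 5×10 matrix over Z this has rank 4, with invariant factors (1,1,1,1).

Boundary ∂_2: C_2 → C_1 maps a triangle to the signed sum of its edges. For instance
  ∂QRT = RT − QT + QR,
  ∂RST = ST − RT + RS.
The 10×5 boundary matrix has rank 5 and Smith normal form diag(1,1,1,1,1).

Now H_k = ker ∂_k / im ∂_{k+1}, so:

  H_0: rank C_0 − rank ∂_1 = 5 − 4 = 1, and the invariant factors of ∂_1 are all 1, so H_0 = Z.
  H_1: rank ker ∂_1 − rank ∂_2 = (10 − 4) − 5 = 1, and the invariant factors of ∂_2 are all 1, so H_1 = Z.
  H_2: rank ker ∂_2 − rank ∂_3 = (5 − 5) − 0 = 0, and there is no ∂_3, so H_2 = 0.

(K is a triangulation of the Möbius band.)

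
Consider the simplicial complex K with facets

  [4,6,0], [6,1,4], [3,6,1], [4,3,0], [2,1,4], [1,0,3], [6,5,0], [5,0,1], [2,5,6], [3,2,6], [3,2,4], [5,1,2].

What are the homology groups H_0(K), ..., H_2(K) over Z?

Order the vertices as 0 < 1 < 2 < 3 < 4 < 5 < 6. Listing each simplex with vertices in this order, K has dimension 2 with simplices:

  0-simplices (7): [0], [1], [2], [3], [4], [5], [6]
  1-simplices (18): [0,1], [0,3], [0,4], [0,5], [0,6], [1,2], [1,3], [1,4], [1,5], [1,6], [2,3], [2,4], [2,5], [2,6], [3,4], [3,6], [4,6], [5,6]
  2-simplices (12): [0,1,3], [0,1,5], [0,3,4], [0,4,6], [0,5,6], [1,2,4], [1,2,5], [1,3,6], [1,4,6], [2,3,4], [2,3,6], [2,5,6]

Hence C_0 ≅ Z^7, C_1 ≅ Z^18, C_2 ≅ Z^12.

∂_1: C_1 → C_0 sends each edge [p,q] (with p < q) to q − p. For instance
  ∂[2,6] = [6] − [2].
The resulting 7×18 matrix has rank 6, and its Smith normal form has invariant factors (1,1,1,1,1,1).

Boundary ∂_2: C_2 → C_1 acts by ∂[p,q,r] = [q,r] − [p,r] + [p,q]. For instance
  ∂[0,5,6] = [5,6] − [0,6] + [0,5],
  ∂[0,1,5] = [1,5] − [0,5] + [0,1].
This gives a 18×12 integer matrix of rank 12; reducing to Smith normal form yields diagonal entries (1,1,1,1,1,1,1,1,1,1,1,2).

Reading off H_k = ker ∂_k / im ∂_{k+1}:

  H_0: rank C_0 − rank ∂_1 = 7 − 6 = 1, and the invariant factors of ∂_1 are all 1, so H_0 ≅ Z.
  H_1: rank ker ∂_1 − rank ∂_2 = (18 − 6) − 12 = 0, and ∂_2 has invariant factor 2 > 1, so H_1 ≅ Z/2Z.
  H_2: rank ker ∂_2 − rank ∂_3 = (12 − 12) − 0 = 0, and there is no ∂_3, so H_2 ≅ 0.

As a check, the Euler characteristic is 7 − 18 + 12 = 1, which agrees with 1 − 0 + 0 = 1.

H_0 = Z,  H_1 = Z/2Z,  H_2 = 0.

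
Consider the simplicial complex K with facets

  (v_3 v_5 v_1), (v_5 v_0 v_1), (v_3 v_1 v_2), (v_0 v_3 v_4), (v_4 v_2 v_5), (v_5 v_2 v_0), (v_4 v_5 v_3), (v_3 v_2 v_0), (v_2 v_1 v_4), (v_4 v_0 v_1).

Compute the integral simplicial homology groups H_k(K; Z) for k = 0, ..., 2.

Fix the vertex order v_0 < v_1 < v_2 < v_3 < v_4 < v_5 and write every simplex with vertices in increasing order. Then dim K = 2 and the simplices of K are:

  0-simplices (6): [v_0], [v_1], [v_2], [v_3], [v_4], [v_5]
  1-simplices (15): (15 of them)
  2-simplices (10): [v_0,v_1,v_4], [v_0,v_1,v_5], [v_0,v_2,v_3], [v_0,v_2,v_5], [v_0,v_3,v_4], [v_1,v_2,v_3], [v_1,v_2,v_4], [v_1,v_3,v_5], [v_2,v_4,v_5], [v_3,v_4,v_5]

giving chain groups C_0 ≅ Z^6, C_1 ≅ Z^15, C_2 ≅ Z^10.

∂_1: C_1 → C_0 sends each edge [p,q] (with p < q) to q − p. For instance
  ∂[v_0,v_1] = [v_1] − [v_0].
The resulting 6×15 matrix has rank 5, and its Smith normal form has invariant factors (1,1,1,1,1).

Boundary ∂_2: C_2 → C_1 maps a triangle to the signed sum of its edges. For instance
  ∂[v_0,v_1,v_4] = [v_1,v_4] − [v_0,v_4] + [v_0,v_1],
  ∂[v_3,v_4,v_5] = [v_4,v_5] − [v_3,v_5] + [v_3,v_4].
This gives a 15×10 integer matrix of rank 10; reducing to Smith normal form yields diagonal entries (1,1,1,1,1,1,1,1,1,2).

From H_k ≅ ker(∂_k) / im(∂_{k+1}) we obtain:

  H_0: rank C_0 − rank ∂_1 = 6 − 5 = 1, and the invariant factors of ∂_1 are all 1, so H_0 = Z.
  H_1: rank ker ∂_1 − rank ∂_2 = (15 − 5) − 10 = 0, and ∂_2 has invariant factor 2 > 1, so H_1 = Z/2.
  H_2: rank ker ∂_2 − rank ∂_3 = (10 − 10) − 0 = 0, and there is no ∂_3, so H_2 = 0.

H_0 = Z,  H_1 = Z/2,  H_2 = 0.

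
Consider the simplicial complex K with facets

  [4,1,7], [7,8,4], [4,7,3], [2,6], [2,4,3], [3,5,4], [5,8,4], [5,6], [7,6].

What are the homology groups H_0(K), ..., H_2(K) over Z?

H_0 = Z,  H_1 = Z^2,  H_2 = 0.

We work with the vertex ordering 1 < 2 < 3 < 4 < 5 < 6 < 7 < 8. The simplices of K, each written with vertices in increasing order, are:

  0-simplices (8): [1], [2], [3], [4], [5], [6], [7], [8]
  1-simplices (15): [1,4], [1,7], [2,3], [2,4], [2,6], [3,4], [3,5], [3,7], [4,5], [4,7], [4,8], [5,6], [5,8], [6,7], [7,8]
  2-simplices (6): [1,4,7], [2,3,4], [3,4,5], [3,4,7], [4,5,8], [4,7,8]

Hence C_0 ≅ Z^8, C_1 ≅ Z^15, C_2 ≅ Z^6.

∂_1: C_1 → C_0 maps an edge to its endpoints' difference, ∂[p,q] = q − p.
As a 8×15 matrix over Z this has rank 7, with invariant factors (1,1,1,1,1,1,1).

Boundary ∂_2: C_2 → C_1 acts by ∂[p,q,r] = [q,r] − [p,r] + [p,q]. For instance
  ∂[2,3,4] = [3,4] − [2,4] + [2,3],
  ∂[1,4,7] = [4,7] − [1,7] + [1,4].
The resulting 15×6 matrix has rank 6, and its Smith normal form has invariant factors (1,1,1,1,1,1).

Computing H_k = (kernel of ∂_k) / (image of ∂_{k+1}):

  H_0: rank C_0 − rank ∂_1 = 8 − 7 = 1, and the invariant factors of ∂_1 are all 1, so H_0 ≅ Z.
  H_1: rank ker ∂_1 − rank ∂_2 = (15 − 7) − 6 = 2, and the invariant factors of ∂_2 are all 1, so H_1 ≅ Z^2.
  H_2: rank ker ∂_2 − rank ∂_3 = (6 − 6) − 0 = 0, and there is no ∂_3, so H_2 ≅ 0.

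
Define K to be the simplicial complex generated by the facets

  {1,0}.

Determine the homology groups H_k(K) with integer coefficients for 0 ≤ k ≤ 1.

Order the vertices as 0 < 1. Listing each simplex with vertices in this order, K has dimension 1 with simplices:

  0-simplices (2): [0], [1]
  1-simplices (1): [0,1]

giving chain groups C_0 ≅ Z^2, C_1 ≅ Z^1.

The boundary map ∂_1: C_1 → C_0 sends each edge [p,q] (with p < q) to q − p. For instance
  ∂[0,1] = [1] − [0].
The 2×1 boundary matrix has rank 1 and Smith normal form diag(1).

From H_k ≅ ker(∂_k) / im(∂_{k+1}) we obtain:

  H_0: rank C_0 − rank ∂_1 = 2 − 1 = 1, and the invariant factors of ∂_1 are all 1, so H_0 = Z.
  H_1: rank ker ∂_1 − rank ∂_2 = (1 − 1) − 0 = 0, and there is no ∂_2, so H_1 = 0.

H_0 = Z,  H_1 = 0.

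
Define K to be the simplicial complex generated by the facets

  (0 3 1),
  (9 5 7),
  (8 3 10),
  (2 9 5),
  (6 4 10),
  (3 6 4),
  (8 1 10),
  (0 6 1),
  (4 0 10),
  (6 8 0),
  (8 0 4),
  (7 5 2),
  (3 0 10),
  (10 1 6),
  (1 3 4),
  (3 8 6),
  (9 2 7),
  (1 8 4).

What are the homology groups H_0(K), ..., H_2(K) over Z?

K has 11 vertices, 27 edges, 18 triangles.
rank ∂_0 = 0, rank ∂_1 = 9 ⇒ b_0 = 11 − 0 − 9 = 2; all invariant factors of ∂_1 are 1 so no torsion. So H_0 = Z^2.
rank ∂_1 = 9, rank ∂_2 = 16 ⇒ b_1 = 27 − 9 − 16 = 2; all invariant factors of ∂_2 are 1 so no torsion. So H_1 = Z^2.
rank ∂_2 = 16, rank ∂_3 = 0 ⇒ b_2 = 18 − 16 − 0 = 2. So H_2 = Z^2.

H_0 ≅ Z^2,  H_1 ≅ Z^2,  H_2 ≅ Z^2.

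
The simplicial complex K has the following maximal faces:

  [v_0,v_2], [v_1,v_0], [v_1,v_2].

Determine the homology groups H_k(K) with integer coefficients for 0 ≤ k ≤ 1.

K has 3 vertices, 3 edges.
rank ∂_0 = 0, rank ∂_1 = 2 ⇒ b_0 = 3 − 0 − 2 = 1; all invariant factors of ∂_1 are 1 so no torsion. So H_0 ≅ Z.
rank ∂_1 = 2, rank ∂_2 = 0 ⇒ b_1 = 3 − 2 − 0 = 1. So H_1 ≅ Z.

H_0 = Z,  H_1 = Z.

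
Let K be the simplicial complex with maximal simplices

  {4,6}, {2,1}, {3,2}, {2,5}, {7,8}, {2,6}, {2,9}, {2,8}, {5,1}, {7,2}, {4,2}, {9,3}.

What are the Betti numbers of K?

We work with the vertex ordering 1 < 2 < 3 < 4 < 5 < 6 < 7 < 8 < 9. The simplices of K, each written with vertices in increasing order, are:

  0-simplices (9): [1], [2], [3], [4], [5], [6], [7], [8], [9]
  1-simplices (12): [1,2], [1,5], [2,3], [2,4], [2,5], [2,6], [2,7], [2,8], [2,9], [3,9], [4,6], [7,8]

so the chain groups are C_0 ≅ Z^9, C_1 ≅ Z^12.

Boundary ∂_1: C_1 → C_0 is given by ∂[p,q] = [q] − [p].
The resulting 9×12 matrix has rank 8, and its Smith normal form has invariant factors (1,1,1,1,1,1,1,1).

Reading off H_k = ker ∂_k / im ∂_{k+1}:

  H_0: rank C_0 − rank ∂_1 = 9 − 8 = 1, and the invariant factors of ∂_1 are all 1, so H_0 ≅ Z.
  H_1: rank ker ∂_1 − rank ∂_2 = (12 − 8) − 0 = 4, and there is no ∂_2, so H_1 ≅ Z^4.

(K is a triangulation of a wedge of 4 circles.)

Hence the Betti numbers are b_0 = 1, b_1 = 4.

b_0 = 1, b_1 = 4.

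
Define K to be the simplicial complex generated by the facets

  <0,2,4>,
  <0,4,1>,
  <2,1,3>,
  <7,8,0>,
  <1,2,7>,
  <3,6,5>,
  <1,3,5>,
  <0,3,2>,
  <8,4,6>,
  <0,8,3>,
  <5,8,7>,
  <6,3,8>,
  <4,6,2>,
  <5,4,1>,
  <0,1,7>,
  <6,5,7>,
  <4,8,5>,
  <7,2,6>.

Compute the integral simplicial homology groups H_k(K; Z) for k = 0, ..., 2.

H_0 ≅ Z,  H_1 ≅ Z ⊕ Z/2,  H_2 = 0.

We work with the vertex ordering 0 < 1 < 2 < 3 < 4 < 5 < 6 < 7 < 8. The simplices of K, each written with vertices in increasing order, are:

  0-simplices (9): [0], [1], [2], [3], [4], [5], [6], [7], [8]
  1-simplices (27): (27 of them)
  2-simplices (18): [0,1,4], [0,1,7], [0,2,3], [0,2,4], [0,3,8], [0,7,8], [1,2,3], [1,2,7], [1,3,5], [1,4,5], [2,4,6], [2,6,7], [3,5,6], [3,6,8], [4,5,8], [4,6,8], [5,6,7], [5,7,8]

giving chain groups C_0 ≅ Z^9, C_1 ≅ Z^27, C_2 ≅ Z^18.

∂_1: C_1 → C_0 maps an edge to its endpoints' difference, ∂[p,q] = q − p. For instance
  ∂[6,8] = [8] − [6].
As a 9×27 matrix over Z this has rank 8, with invariant factors (1,1,1,1,1,1,1,1).

Boundary ∂_2: C_2 → C_1 maps a triangle to the signed sum of its edges. For instance
  ∂[1,4,5] = [4,5] − [1,5] + [1,4],
  ∂[1,2,7] = [2,7] − [1,7] + [1,2].
The resulting 27×18 matrix has rank 18, and its Smith normal form has invariant factors (1,1,1,1,1,1,1,1,1,1,1,1,1,1,1,1,1,2).

From H_k ≅ ker(∂_k) / im(∂_{k+1}) we obtain:

  H_0: rank C_0 − rank ∂_1 = 9 − 8 = 1, and the invariant factors of ∂_1 are all 1, so H_0 = Z.
  H_1: rank ker ∂_1 − rank ∂_2 = (27 − 8) − 18 = 1, and ∂_2 has invariant factor 2 > 1, so H_1 = Z ⊕ Z/2.
  H_2: rank ker ∂_2 − rank ∂_3 = (18 − 18) − 0 = 0, and there is no ∂_3, so H_2 = 0.

(K is a triangulation of the Klein bottle.)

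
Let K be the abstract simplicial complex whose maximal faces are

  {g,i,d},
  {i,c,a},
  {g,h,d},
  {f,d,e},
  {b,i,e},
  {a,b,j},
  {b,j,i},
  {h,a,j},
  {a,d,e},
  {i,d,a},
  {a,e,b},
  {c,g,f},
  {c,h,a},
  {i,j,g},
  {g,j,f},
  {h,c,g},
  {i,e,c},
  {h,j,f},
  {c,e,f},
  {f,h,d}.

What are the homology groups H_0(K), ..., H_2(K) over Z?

Order the vertices as a < b < c < d < e < f < g < h < i < j. Listing each simplex with vertices in this order, K has dimension 2 with simplices:

  0-simplices (10): a, b, c, d, e, f, g, h, i, j
  1-simplices (30): ab, ac, ad, ae, ah, ai, aj, be, bi, bj, ce, cf, cg, ch, ci, de, df, dg, dh, di, ef, ei, fg, fh, fj, gh, gi, gj, hj, ij
  2-simplices (20): abe, abj, ach, aci, ade, adi, ahj, bei, bij, cef, cei, cfg, cgh, def, dfh, dgh, dgi, fgj, fhj, gij

Hence C_0 ≅ Z^10, C_1 ≅ Z^30, C_2 ≅ Z^20.

The boundary map ∂_1: C_1 → C_0 sends each edge [p,q] (with p < q) to q − p. For instance
  ∂dh = h − d.
As a 10×30 matrix over Z this has rank 9, with invariant factors (1,1,1,1,1,1,1,1,1).

The boundary map ∂_2: C_2 → C_1 sends each 2-simplex [p,q,r] to [q,r] − [p,r] + [p,q]. For instance
  ∂ade = de − ae + ad,
  ∂adi = di − ai + ad.
The resulting 30×20 matrix has rank 20, and its Smith normal form has invariant factors (1,1,1,1,1,1,1,1,1,1,1,1,1,1,1,1,1,1,1,2).

Computing H_k = (kernel of ∂_k) / (image of ∂_{k+1}):

  H_0: rank C_0 − rank ∂_1 = 10 − 9 = 1, and the invariant factors of ∂_1 are all 1, so H_0 = Z.
  H_1: rank ker ∂_1 − rank ∂_2 = (30 − 9) − 20 = 1, and ∂_2 has invariant factor 2 > 1, so H_1 = Z ⊕ Z/2.
  H_2: rank ker ∂_2 − rank ∂_3 = (20 − 20) − 0 = 0, and there is no ∂_3, so H_2 = 0.

As a check, the Euler characteristic is 10 − 30 + 20 = 0, which agrees with 1 − 1 + 0 = 0.
(K is a triangulation of the Klein bottle.)

H_0 = Z,  H_1 = Z ⊕ Z/2,  H_2 = 0.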